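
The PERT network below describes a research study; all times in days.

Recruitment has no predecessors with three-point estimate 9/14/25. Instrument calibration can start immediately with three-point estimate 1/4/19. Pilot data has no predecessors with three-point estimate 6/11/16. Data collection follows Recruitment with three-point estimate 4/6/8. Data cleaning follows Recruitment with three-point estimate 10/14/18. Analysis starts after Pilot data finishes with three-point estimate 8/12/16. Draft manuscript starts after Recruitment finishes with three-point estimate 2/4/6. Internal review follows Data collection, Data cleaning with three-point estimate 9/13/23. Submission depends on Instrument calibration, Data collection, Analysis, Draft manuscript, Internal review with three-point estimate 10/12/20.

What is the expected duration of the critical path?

te_Recruitment = (9 + 4·14 + 25)/6 = 90/6 = 15
te_Instrument calibration = (1 + 4·4 + 19)/6 = 36/6 = 6
te_Pilot data = (6 + 4·11 + 16)/6 = 66/6 = 11
te_Data collection = (4 + 4·6 + 8)/6 = 36/6 = 6
te_Data cleaning = (10 + 4·14 + 18)/6 = 84/6 = 14
te_Analysis = (8 + 4·12 + 16)/6 = 72/6 = 12
te_Draft manuscript = (2 + 4·4 + 6)/6 = 24/6 = 4
te_Internal review = (9 + 4·13 + 23)/6 = 84/6 = 14
te_Submission = (10 + 4·12 + 20)/6 = 78/6 = 13

Forward pass:
ES_Recruitment = 0; EF_Recruitment = 15
ES_Instrument calibration = 0; EF_Instrument calibration = 6
ES_Pilot data = 0; EF_Pilot data = 11
ES_Data collection = 15; EF_Data collection = 15+6 = 21
ES_Data cleaning = 15; EF_Data cleaning = 15+14 = 29
ES_Analysis = 11; EF_Analysis = 11+12 = 23
ES_Draft manuscript = 15; EF_Draft manuscript = 15+4 = 19
ES_Internal review = max(EF_Data collection=21, EF_Data cleaning=29) = 29; EF_Internal review = 29+14 = 43
ES_Submission = max(EF_Instrument calibration=6, EF_Data collection=21, EF_Analysis=23, EF_Draft manuscript=19, EF_Internal review=43) = 43; EF_Submission = 43+13 = 56
Expected project duration μ = 56 days. Critical path: Recruitment → Data cleaning → Internal review → Submission.

56 days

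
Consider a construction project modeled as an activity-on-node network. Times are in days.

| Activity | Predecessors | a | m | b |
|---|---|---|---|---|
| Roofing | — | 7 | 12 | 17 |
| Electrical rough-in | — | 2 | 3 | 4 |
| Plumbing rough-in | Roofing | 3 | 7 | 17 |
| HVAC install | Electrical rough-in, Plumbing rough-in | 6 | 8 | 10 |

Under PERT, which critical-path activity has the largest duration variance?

te_Roofing = (7 + 4·12 + 17)/6 = 72/6 = 12; σ²_Roofing = ((17−7)/6)² = 2.778
te_Electrical rough-in = (2 + 4·3 + 4)/6 = 18/6 = 3; σ²_Electrical rough-in = ((4−2)/6)² = 0.111
te_Plumbing rough-in = (3 + 4·7 + 17)/6 = 48/6 = 8; σ²_Plumbing rough-in = ((17−3)/6)² = 5.444
te_HVAC install = (6 + 4·8 + 10)/6 = 48/6 = 8; σ²_HVAC install = ((10−6)/6)² = 0.444

Forward pass:
ES_Roofing = 0; EF_Roofing = 12
ES_Electrical rough-in = 0; EF_Electrical rough-in = 3
ES_Plumbing rough-in = 12; EF_Plumbing rough-in = 12+8 = 20
ES_HVAC install = max(EF_Electrical rough-in=3, EF_Plumbing rough-in=20) = 20; EF_HVAC install = 20+8 = 28
Expected project duration μ = 28 days. Critical path: Roofing → Plumbing rough-in → HVAC install.

Variances on critical path: σ²_Roofing=2.778, σ²_Plumbing rough-in=5.444, σ²_HVAC install=0.444.
Largest is σ²_Plumbing rough-in = 5.444.

Plumbing rough-in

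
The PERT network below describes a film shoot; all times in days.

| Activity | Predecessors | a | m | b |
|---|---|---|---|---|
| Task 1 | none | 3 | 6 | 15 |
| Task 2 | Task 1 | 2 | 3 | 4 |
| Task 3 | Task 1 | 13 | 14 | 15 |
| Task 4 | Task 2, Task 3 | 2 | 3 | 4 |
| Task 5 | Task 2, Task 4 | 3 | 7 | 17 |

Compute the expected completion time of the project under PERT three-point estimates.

te_Task 1 = (3 + 4·6 + 15)/6 = 42/6 = 7
te_Task 2 = (2 + 4·3 + 4)/6 = 18/6 = 3
te_Task 3 = (13 + 4·14 + 15)/6 = 84/6 = 14
te_Task 4 = (2 + 4·3 + 4)/6 = 18/6 = 3
te_Task 5 = (3 + 4·7 + 17)/6 = 48/6 = 8

Forward pass:
ES_Task 1 = 0; EF_Task 1 = 7
ES_Task 2 = 7; EF_Task 2 = 7+3 = 10
ES_Task 3 = 7; EF_Task 3 = 7+14 = 21
ES_Task 4 = max(EF_Task 2=10, EF_Task 3=21) = 21; EF_Task 4 = 21+3 = 24
ES_Task 5 = max(EF_Task 2=10, EF_Task 4=24) = 24; EF_Task 5 = 24+8 = 32
Expected project duration μ = 32 days. Critical path: Task 1 → Task 3 → Task 4 → Task 5.

32 days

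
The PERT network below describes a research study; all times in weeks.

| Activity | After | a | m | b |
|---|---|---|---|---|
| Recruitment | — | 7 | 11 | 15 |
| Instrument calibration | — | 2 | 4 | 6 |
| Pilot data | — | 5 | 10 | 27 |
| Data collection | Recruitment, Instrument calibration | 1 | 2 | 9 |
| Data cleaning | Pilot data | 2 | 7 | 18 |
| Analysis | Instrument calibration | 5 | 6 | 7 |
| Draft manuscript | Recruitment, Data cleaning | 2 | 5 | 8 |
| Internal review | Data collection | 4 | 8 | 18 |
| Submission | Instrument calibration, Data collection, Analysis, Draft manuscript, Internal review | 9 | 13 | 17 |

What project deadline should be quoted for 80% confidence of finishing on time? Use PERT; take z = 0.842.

42.1 weeks

te_Recruitment = (7 + 4·11 + 15)/6 = 66/6 = 11; σ²_Recruitment = ((15−7)/6)² = 1.778
te_Instrument calibration = (2 + 4·4 + 6)/6 = 24/6 = 4; σ²_Instrument calibration = ((6−2)/6)² = 0.444
te_Pilot data = (5 + 4·10 + 27)/6 = 72/6 = 12; σ²_Pilot data = ((27−5)/6)² = 13.444
te_Data collection = (1 + 4·2 + 9)/6 = 18/6 = 3; σ²_Data collection = ((9−1)/6)² = 1.778
te_Data cleaning = (2 + 4·7 + 18)/6 = 48/6 = 8; σ²_Data cleaning = ((18−2)/6)² = 7.111
te_Analysis = (5 + 4·6 + 7)/6 = 36/6 = 6; σ²_Analysis = ((7−5)/6)² = 0.111
te_Draft manuscript = (2 + 4·5 + 8)/6 = 30/6 = 5; σ²_Draft manuscript = ((8−2)/6)² = 1.000
te_Internal review = (4 + 4·8 + 18)/6 = 54/6 = 9; σ²_Internal review = ((18−4)/6)² = 5.444
te_Submission = (9 + 4·13 + 17)/6 = 78/6 = 13; σ²_Submission = ((17−9)/6)² = 1.778

Forward pass:
ES_Recruitment = 0; EF_Recruitment = 11
ES_Instrument calibration = 0; EF_Instrument calibration = 4
ES_Pilot data = 0; EF_Pilot data = 12
ES_Data collection = max(EF_Recruitment=11, EF_Instrument calibration=4) = 11; EF_Data collection = 11+3 = 14
ES_Data cleaning = 12; EF_Data cleaning = 12+8 = 20
ES_Analysis = 4; EF_Analysis = 4+6 = 10
ES_Draft manuscript = max(EF_Recruitment=11, EF_Data cleaning=20) = 20; EF_Draft manuscript = 20+5 = 25
ES_Internal review = 14; EF_Internal review = 14+9 = 23
ES_Submission = max(EF_Instrument calibration=4, EF_Data collection=14, EF_Analysis=10, EF_Draft manuscript=25, EF_Internal review=23) = 25; EF_Submission = 25+13 = 38
Expected project duration μ = 38 weeks. Critical path: Pilot data → Data cleaning → Draft manuscript → Submission.

Variance along critical path = 13.444 + 7.111 + 1.000 + 1.778 = 23.333; σ = 4.830 weeks.
D = μ + z·σ = 38 + 0.842·4.830 = 42.1 weeks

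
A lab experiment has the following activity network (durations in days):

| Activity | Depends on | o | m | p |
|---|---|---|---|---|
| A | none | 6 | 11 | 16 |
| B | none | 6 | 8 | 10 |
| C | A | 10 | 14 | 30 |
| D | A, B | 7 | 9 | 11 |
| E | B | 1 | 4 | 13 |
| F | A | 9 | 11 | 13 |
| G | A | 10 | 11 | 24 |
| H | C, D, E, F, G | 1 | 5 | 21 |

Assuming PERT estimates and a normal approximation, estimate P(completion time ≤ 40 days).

te_A = (6 + 4·11 + 16)/6 = 66/6 = 11; σ²_A = ((16−6)/6)² = 2.778
te_B = (6 + 4·8 + 10)/6 = 48/6 = 8; σ²_B = ((10−6)/6)² = 0.444
te_C = (10 + 4·14 + 30)/6 = 96/6 = 16; σ²_C = ((30−10)/6)² = 11.111
te_D = (7 + 4·9 + 11)/6 = 54/6 = 9; σ²_D = ((11−7)/6)² = 0.444
te_E = (1 + 4·4 + 13)/6 = 30/6 = 5; σ²_E = ((13−1)/6)² = 4.000
te_F = (9 + 4·11 + 13)/6 = 66/6 = 11; σ²_F = ((13−9)/6)² = 0.444
te_G = (10 + 4·11 + 24)/6 = 78/6 = 13; σ²_G = ((24−10)/6)² = 5.444
te_H = (1 + 4·5 + 21)/6 = 42/6 = 7; σ²_H = ((21−1)/6)² = 11.111

Forward pass:
ES_A = 0; EF_A = 11
ES_B = 0; EF_B = 8
ES_C = 11; EF_C = 11+16 = 27
ES_D = max(EF_A=11, EF_B=8) = 11; EF_D = 11+9 = 20
ES_E = 8; EF_E = 8+5 = 13
ES_F = 11; EF_F = 11+11 = 22
ES_G = 11; EF_G = 11+13 = 24
ES_H = max(EF_C=27, EF_D=20, EF_E=13, EF_F=22, EF_G=24) = 27; EF_H = 27+7 = 34
Expected project duration μ = 34 days. Critical path: A → C → H.

Variance along critical path = 2.778 + 11.111 + 11.111 = 25.000; σ = √25.000 = 5.000 days.
Z = (40 − 34) / 5.000 = 1.200
P(T ≤ 40) = Φ(1.200) ≈ 0.885

0.885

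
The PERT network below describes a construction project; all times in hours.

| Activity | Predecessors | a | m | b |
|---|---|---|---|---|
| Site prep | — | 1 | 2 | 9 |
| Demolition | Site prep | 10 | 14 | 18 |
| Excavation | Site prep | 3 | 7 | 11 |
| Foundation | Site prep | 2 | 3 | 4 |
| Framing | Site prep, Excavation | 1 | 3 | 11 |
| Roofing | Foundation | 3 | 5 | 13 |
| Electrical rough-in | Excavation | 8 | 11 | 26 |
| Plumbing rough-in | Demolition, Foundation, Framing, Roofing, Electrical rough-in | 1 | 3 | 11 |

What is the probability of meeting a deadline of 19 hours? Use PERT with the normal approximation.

te_Site prep = (1 + 4·2 + 9)/6 = 18/6 = 3; σ²_Site prep = ((9−1)/6)² = 1.778
te_Demolition = (10 + 4·14 + 18)/6 = 84/6 = 14; σ²_Demolition = ((18−10)/6)² = 1.778
te_Excavation = (3 + 4·7 + 11)/6 = 42/6 = 7; σ²_Excavation = ((11−3)/6)² = 1.778
te_Foundation = (2 + 4·3 + 4)/6 = 18/6 = 3; σ²_Foundation = ((4−2)/6)² = 0.111
te_Framing = (1 + 4·3 + 11)/6 = 24/6 = 4; σ²_Framing = ((11−1)/6)² = 2.778
te_Roofing = (3 + 4·5 + 13)/6 = 36/6 = 6; σ²_Roofing = ((13−3)/6)² = 2.778
te_Electrical rough-in = (8 + 4·11 + 26)/6 = 78/6 = 13; σ²_Electrical rough-in = ((26−8)/6)² = 9.000
te_Plumbing rough-in = (1 + 4·3 + 11)/6 = 24/6 = 4; σ²_Plumbing rough-in = ((11−1)/6)² = 2.778

Forward pass:
ES_Site prep = 0; EF_Site prep = 3
ES_Demolition = 3; EF_Demolition = 3+14 = 17
ES_Excavation = 3; EF_Excavation = 3+7 = 10
ES_Foundation = 3; EF_Foundation = 3+3 = 6
ES_Framing = max(EF_Site prep=3, EF_Excavation=10) = 10; EF_Framing = 10+4 = 14
ES_Roofing = 6; EF_Roofing = 6+6 = 12
ES_Electrical rough-in = 10; EF_Electrical rough-in = 10+13 = 23
ES_Plumbing rough-in = max(EF_Demolition=17, EF_Foundation=6, EF_Framing=14, EF_Roofing=12, EF_Electrical rough-in=23) = 23; EF_Plumbing rough-in = 23+4 = 27
Expected project duration μ = 27 hours. Critical path: Site prep → Excavation → Electrical rough-in → Plumbing rough-in.

Variance along critical path = 1.778 + 1.778 + 9.000 + 2.778 = 15.333; σ = √15.333 = 3.916 hours.
Z = (19 − 27) / 3.916 = -2.043
P(T ≤ 19) = Φ(-2.043) ≈ 0.021

0.021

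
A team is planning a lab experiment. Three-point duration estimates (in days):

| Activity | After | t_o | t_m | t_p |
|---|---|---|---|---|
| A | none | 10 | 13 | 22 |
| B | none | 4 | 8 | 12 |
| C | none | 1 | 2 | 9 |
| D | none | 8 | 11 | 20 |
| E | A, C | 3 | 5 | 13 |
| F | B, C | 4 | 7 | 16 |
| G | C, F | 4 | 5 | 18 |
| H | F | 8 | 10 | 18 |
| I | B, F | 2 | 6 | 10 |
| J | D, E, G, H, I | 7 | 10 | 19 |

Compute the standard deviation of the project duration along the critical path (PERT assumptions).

te_A = (10 + 4·13 + 22)/6 = 84/6 = 14; σ²_A = ((22−10)/6)² = 4.000
te_B = (4 + 4·8 + 12)/6 = 48/6 = 8; σ²_B = ((12−4)/6)² = 1.778
te_C = (1 + 4·2 + 9)/6 = 18/6 = 3; σ²_C = ((9−1)/6)² = 1.778
te_D = (8 + 4·11 + 20)/6 = 72/6 = 12; σ²_D = ((20−8)/6)² = 4.000
te_E = (3 + 4·5 + 13)/6 = 36/6 = 6; σ²_E = ((13−3)/6)² = 2.778
te_F = (4 + 4·7 + 16)/6 = 48/6 = 8; σ²_F = ((16−4)/6)² = 4.000
te_G = (4 + 4·5 + 18)/6 = 42/6 = 7; σ²_G = ((18−4)/6)² = 5.444
te_H = (8 + 4·10 + 18)/6 = 66/6 = 11; σ²_H = ((18−8)/6)² = 2.778
te_I = (2 + 4·6 + 10)/6 = 36/6 = 6; σ²_I = ((10−2)/6)² = 1.778
te_J = (7 + 4·10 + 19)/6 = 66/6 = 11; σ²_J = ((19−7)/6)² = 4.000

Forward pass:
ES_A = 0; EF_A = 14
ES_B = 0; EF_B = 8
ES_C = 0; EF_C = 3
ES_D = 0; EF_D = 12
ES_E = max(EF_A=14, EF_C=3) = 14; EF_E = 14+6 = 20
ES_F = max(EF_B=8, EF_C=3) = 8; EF_F = 8+8 = 16
ES_G = max(EF_C=3, EF_F=16) = 16; EF_G = 16+7 = 23
ES_H = 16; EF_H = 16+11 = 27
ES_I = max(EF_B=8, EF_F=16) = 16; EF_I = 16+6 = 22
ES_J = max(EF_D=12, EF_E=20, EF_G=23, EF_H=27, EF_I=22) = 27; EF_J = 27+11 = 38
Expected project duration μ = 38 days. Critical path: B → F → H → J.

Variance along critical path = 1.778 + 4.000 + 2.778 + 4.000 = 12.556
σ = √12.556 = 3.543 days

3.54 days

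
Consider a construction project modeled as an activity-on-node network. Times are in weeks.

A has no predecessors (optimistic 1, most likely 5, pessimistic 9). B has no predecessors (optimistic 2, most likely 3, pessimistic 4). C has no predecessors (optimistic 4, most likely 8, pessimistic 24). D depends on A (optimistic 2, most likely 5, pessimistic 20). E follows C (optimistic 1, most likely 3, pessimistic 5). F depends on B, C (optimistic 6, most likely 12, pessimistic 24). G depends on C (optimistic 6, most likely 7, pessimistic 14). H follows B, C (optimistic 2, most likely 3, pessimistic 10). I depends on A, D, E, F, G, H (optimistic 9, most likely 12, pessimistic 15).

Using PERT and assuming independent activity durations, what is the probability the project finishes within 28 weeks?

te_A = (1 + 4·5 + 9)/6 = 30/6 = 5; σ²_A = ((9−1)/6)² = 1.778
te_B = (2 + 4·3 + 4)/6 = 18/6 = 3; σ²_B = ((4−2)/6)² = 0.111
te_C = (4 + 4·8 + 24)/6 = 60/6 = 10; σ²_C = ((24−4)/6)² = 11.111
te_D = (2 + 4·5 + 20)/6 = 42/6 = 7; σ²_D = ((20−2)/6)² = 9.000
te_E = (1 + 4·3 + 5)/6 = 18/6 = 3; σ²_E = ((5−1)/6)² = 0.444
te_F = (6 + 4·12 + 24)/6 = 78/6 = 13; σ²_F = ((24−6)/6)² = 9.000
te_G = (6 + 4·7 + 14)/6 = 48/6 = 8; σ²_G = ((14−6)/6)² = 1.778
te_H = (2 + 4·3 + 10)/6 = 24/6 = 4; σ²_H = ((10−2)/6)² = 1.778
te_I = (9 + 4·12 + 15)/6 = 72/6 = 12; σ²_I = ((15−9)/6)² = 1.000

Forward pass:
ES_A = 0; EF_A = 5
ES_B = 0; EF_B = 3
ES_C = 0; EF_C = 10
ES_D = 5; EF_D = 5+7 = 12
ES_E = 10; EF_E = 10+3 = 13
ES_F = max(EF_B=3, EF_C=10) = 10; EF_F = 10+13 = 23
ES_G = 10; EF_G = 10+8 = 18
ES_H = max(EF_B=3, EF_C=10) = 10; EF_H = 10+4 = 14
ES_I = max(EF_A=5, EF_D=12, EF_E=13, EF_F=23, EF_G=18, EF_H=14) = 23; EF_I = 23+12 = 35
Expected project duration μ = 35 weeks. Critical path: C → F → I.

Variance along critical path = 11.111 + 9.000 + 1.000 = 21.111; σ = √21.111 = 4.595 weeks.
Z = (28 − 35) / 4.595 = -1.524
P(T ≤ 28) = Φ(-1.524) ≈ 0.064

0.064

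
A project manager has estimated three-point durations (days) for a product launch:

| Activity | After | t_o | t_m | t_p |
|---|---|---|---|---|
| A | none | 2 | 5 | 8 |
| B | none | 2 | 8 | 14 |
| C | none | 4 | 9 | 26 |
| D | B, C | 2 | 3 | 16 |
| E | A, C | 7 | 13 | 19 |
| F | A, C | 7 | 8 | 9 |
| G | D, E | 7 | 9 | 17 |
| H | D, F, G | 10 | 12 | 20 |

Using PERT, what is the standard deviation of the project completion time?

te_A = (2 + 4·5 + 8)/6 = 30/6 = 5; σ²_A = ((8−2)/6)² = 1.000
te_B = (2 + 4·8 + 14)/6 = 48/6 = 8; σ²_B = ((14−2)/6)² = 4.000
te_C = (4 + 4·9 + 26)/6 = 66/6 = 11; σ²_C = ((26−4)/6)² = 13.444
te_D = (2 + 4·3 + 16)/6 = 30/6 = 5; σ²_D = ((16−2)/6)² = 5.444
te_E = (7 + 4·13 + 19)/6 = 78/6 = 13; σ²_E = ((19−7)/6)² = 4.000
te_F = (7 + 4·8 + 9)/6 = 48/6 = 8; σ²_F = ((9−7)/6)² = 0.111
te_G = (7 + 4·9 + 17)/6 = 60/6 = 10; σ²_G = ((17−7)/6)² = 2.778
te_H = (10 + 4·12 + 20)/6 = 78/6 = 13; σ²_H = ((20−10)/6)² = 2.778

Forward pass:
ES_A = 0; EF_A = 5
ES_B = 0; EF_B = 8
ES_C = 0; EF_C = 11
ES_D = max(EF_B=8, EF_C=11) = 11; EF_D = 11+5 = 16
ES_E = max(EF_A=5, EF_C=11) = 11; EF_E = 11+13 = 24
ES_F = max(EF_A=5, EF_C=11) = 11; EF_F = 11+8 = 19
ES_G = max(EF_D=16, EF_E=24) = 24; EF_G = 24+10 = 34
ES_H = max(EF_D=16, EF_F=19, EF_G=34) = 34; EF_H = 34+13 = 47
Expected project duration μ = 47 days. Critical path: C → E → G → H.

Variance along critical path = 13.444 + 4.000 + 2.778 + 2.778 = 23.000
σ = √23.000 = 4.796 days

4.80 days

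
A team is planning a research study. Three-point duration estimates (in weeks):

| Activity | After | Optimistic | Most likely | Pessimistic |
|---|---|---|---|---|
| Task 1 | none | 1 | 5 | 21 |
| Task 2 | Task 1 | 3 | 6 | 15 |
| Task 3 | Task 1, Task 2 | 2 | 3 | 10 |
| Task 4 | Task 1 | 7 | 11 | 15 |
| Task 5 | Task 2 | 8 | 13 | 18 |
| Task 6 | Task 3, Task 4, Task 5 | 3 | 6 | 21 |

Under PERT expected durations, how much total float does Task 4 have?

te_Task 1 = (1 + 4·5 + 21)/6 = 42/6 = 7
te_Task 2 = (3 + 4·6 + 15)/6 = 42/6 = 7
te_Task 3 = (2 + 4·3 + 10)/6 = 24/6 = 4
te_Task 4 = (7 + 4·11 + 15)/6 = 66/6 = 11
te_Task 5 = (8 + 4·13 + 18)/6 = 78/6 = 13
te_Task 6 = (3 + 4·6 + 21)/6 = 48/6 = 8

Forward pass:
ES_Task 1 = 0; EF_Task 1 = 7
ES_Task 2 = 7; EF_Task 2 = 7+7 = 14
ES_Task 3 = max(EF_Task 1=7, EF_Task 2=14) = 14; EF_Task 3 = 14+4 = 18
ES_Task 4 = 7; EF_Task 4 = 7+11 = 18
ES_Task 5 = 14; EF_Task 5 = 14+13 = 27
ES_Task 6 = max(EF_Task 3=18, EF_Task 4=18, EF_Task 5=27) = 27; EF_Task 6 = 27+8 = 35
Expected project duration μ = 35 weeks. Critical path: Task 1 → Task 2 → Task 5 → Task 6.

Backward pass:
LF_Task 6 = 35; LS_Task 6 = 35−8 = 27
LF_Task 5 = LS_Task 6 = 27; LS_Task 5 = 27−13 = 14
LF_Task 4 = LS_Task 6 = 27; LS_Task 4 = 27−11 = 16
LF_Task 3 = LS_Task 6 = 27; LS_Task 3 = 27−4 = 23
LF_Task 2 = min(LS_Task 3=23, LS_Task 5=14) = 14; LS_Task 2 = 14−7 = 7
LF_Task 1 = min(LS_Task 2=7, LS_Task 3=23, LS_Task 4=16) = 7; LS_Task 1 = 7−7 = 0
Slack_Task 4 = LS_Task 4 − ES_Task 4 = 16 − 7 = 9

9 weeks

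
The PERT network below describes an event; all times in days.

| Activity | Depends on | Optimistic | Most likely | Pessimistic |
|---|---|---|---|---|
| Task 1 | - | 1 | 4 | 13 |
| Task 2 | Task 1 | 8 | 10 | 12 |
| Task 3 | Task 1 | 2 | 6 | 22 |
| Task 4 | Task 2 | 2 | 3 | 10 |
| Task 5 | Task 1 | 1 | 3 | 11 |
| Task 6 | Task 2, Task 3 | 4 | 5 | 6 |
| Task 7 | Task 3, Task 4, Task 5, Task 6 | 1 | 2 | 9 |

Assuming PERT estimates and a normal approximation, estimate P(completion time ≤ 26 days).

te_Task 1 = (1 + 4·4 + 13)/6 = 30/6 = 5; σ²_Task 1 = ((13−1)/6)² = 4.000
te_Task 2 = (8 + 4·10 + 12)/6 = 60/6 = 10; σ²_Task 2 = ((12−8)/6)² = 0.444
te_Task 3 = (2 + 4·6 + 22)/6 = 48/6 = 8; σ²_Task 3 = ((22−2)/6)² = 11.111
te_Task 4 = (2 + 4·3 + 10)/6 = 24/6 = 4; σ²_Task 4 = ((10−2)/6)² = 1.778
te_Task 5 = (1 + 4·3 + 11)/6 = 24/6 = 4; σ²_Task 5 = ((11−1)/6)² = 2.778
te_Task 6 = (4 + 4·5 + 6)/6 = 30/6 = 5; σ²_Task 6 = ((6−4)/6)² = 0.111
te_Task 7 = (1 + 4·2 + 9)/6 = 18/6 = 3; σ²_Task 7 = ((9−1)/6)² = 1.778

Forward pass:
ES_Task 1 = 0; EF_Task 1 = 5
ES_Task 2 = 5; EF_Task 2 = 5+10 = 15
ES_Task 3 = 5; EF_Task 3 = 5+8 = 13
ES_Task 4 = 15; EF_Task 4 = 15+4 = 19
ES_Task 5 = 5; EF_Task 5 = 5+4 = 9
ES_Task 6 = max(EF_Task 2=15, EF_Task 3=13) = 15; EF_Task 6 = 15+5 = 20
ES_Task 7 = max(EF_Task 3=13, EF_Task 4=19, EF_Task 5=9, EF_Task 6=20) = 20; EF_Task 7 = 20+3 = 23
Expected project duration μ = 23 days. Critical path: Task 1 → Task 2 → Task 6 → Task 7.

Variance along critical path = 4.000 + 0.444 + 0.111 + 1.778 = 6.333; σ = √6.333 = 2.517 days.
Z = (26 − 23) / 2.517 = 1.192
P(T ≤ 26) = Φ(1.192) ≈ 0.883

0.883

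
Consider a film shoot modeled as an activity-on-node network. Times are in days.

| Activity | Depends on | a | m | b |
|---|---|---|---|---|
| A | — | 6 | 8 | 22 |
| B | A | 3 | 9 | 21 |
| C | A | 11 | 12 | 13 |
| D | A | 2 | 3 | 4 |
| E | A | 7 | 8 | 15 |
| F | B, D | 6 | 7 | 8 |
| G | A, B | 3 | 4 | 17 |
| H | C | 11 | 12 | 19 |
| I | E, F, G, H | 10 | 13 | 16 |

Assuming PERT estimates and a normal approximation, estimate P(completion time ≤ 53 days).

te_A = (6 + 4·8 + 22)/6 = 60/6 = 10; σ²_A = ((22−6)/6)² = 7.111
te_B = (3 + 4·9 + 21)/6 = 60/6 = 10; σ²_B = ((21−3)/6)² = 9.000
te_C = (11 + 4·12 + 13)/6 = 72/6 = 12; σ²_C = ((13−11)/6)² = 0.111
te_D = (2 + 4·3 + 4)/6 = 18/6 = 3; σ²_D = ((4−2)/6)² = 0.111
te_E = (7 + 4·8 + 15)/6 = 54/6 = 9; σ²_E = ((15−7)/6)² = 1.778
te_F = (6 + 4·7 + 8)/6 = 42/6 = 7; σ²_F = ((8−6)/6)² = 0.111
te_G = (3 + 4·4 + 17)/6 = 36/6 = 6; σ²_G = ((17−3)/6)² = 5.444
te_H = (11 + 4·12 + 19)/6 = 78/6 = 13; σ²_H = ((19−11)/6)² = 1.778
te_I = (10 + 4·13 + 16)/6 = 78/6 = 13; σ²_I = ((16−10)/6)² = 1.000

Forward pass:
ES_A = 0; EF_A = 10
ES_B = 10; EF_B = 10+10 = 20
ES_C = 10; EF_C = 10+12 = 22
ES_D = 10; EF_D = 10+3 = 13
ES_E = 10; EF_E = 10+9 = 19
ES_F = max(EF_B=20, EF_D=13) = 20; EF_F = 20+7 = 27
ES_G = max(EF_A=10, EF_B=20) = 20; EF_G = 20+6 = 26
ES_H = 22; EF_H = 22+13 = 35
ES_I = max(EF_E=19, EF_F=27, EF_G=26, EF_H=35) = 35; EF_I = 35+13 = 48
Expected project duration μ = 48 days. Critical path: A → C → H → I.

Variance along critical path = 7.111 + 0.111 + 1.778 + 1.000 = 10.000; σ = √10.000 = 3.162 days.
Z = (53 − 48) / 3.162 = 1.581
P(T ≤ 53) = Φ(1.581) ≈ 0.943

0.943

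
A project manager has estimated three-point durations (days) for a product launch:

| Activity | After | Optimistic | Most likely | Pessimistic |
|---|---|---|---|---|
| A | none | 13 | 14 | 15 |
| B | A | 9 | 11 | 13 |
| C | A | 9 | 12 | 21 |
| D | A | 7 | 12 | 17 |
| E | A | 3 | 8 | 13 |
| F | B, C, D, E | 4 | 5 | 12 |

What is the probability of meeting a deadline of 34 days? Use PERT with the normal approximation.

te_A = (13 + 4·14 + 15)/6 = 84/6 = 14; σ²_A = ((15−13)/6)² = 0.111
te_B = (9 + 4·11 + 13)/6 = 66/6 = 11; σ²_B = ((13−9)/6)² = 0.444
te_C = (9 + 4·12 + 21)/6 = 78/6 = 13; σ²_C = ((21−9)/6)² = 4.000
te_D = (7 + 4·12 + 17)/6 = 72/6 = 12; σ²_D = ((17−7)/6)² = 2.778
te_E = (3 + 4·8 + 13)/6 = 48/6 = 8; σ²_E = ((13−3)/6)² = 2.778
te_F = (4 + 4·5 + 12)/6 = 36/6 = 6; σ²_F = ((12−4)/6)² = 1.778

Forward pass:
ES_A = 0; EF_A = 14
ES_B = 14; EF_B = 14+11 = 25
ES_C = 14; EF_C = 14+13 = 27
ES_D = 14; EF_D = 14+12 = 26
ES_E = 14; EF_E = 14+8 = 22
ES_F = max(EF_B=25, EF_C=27, EF_D=26, EF_E=22) = 27; EF_F = 27+6 = 33
Expected project duration μ = 33 days. Critical path: A → C → F.

Variance along critical path = 0.111 + 4.000 + 1.778 = 5.889; σ = √5.889 = 2.427 days.
Z = (34 − 33) / 2.427 = 0.412
P(T ≤ 34) = Φ(0.412) ≈ 0.660

0.660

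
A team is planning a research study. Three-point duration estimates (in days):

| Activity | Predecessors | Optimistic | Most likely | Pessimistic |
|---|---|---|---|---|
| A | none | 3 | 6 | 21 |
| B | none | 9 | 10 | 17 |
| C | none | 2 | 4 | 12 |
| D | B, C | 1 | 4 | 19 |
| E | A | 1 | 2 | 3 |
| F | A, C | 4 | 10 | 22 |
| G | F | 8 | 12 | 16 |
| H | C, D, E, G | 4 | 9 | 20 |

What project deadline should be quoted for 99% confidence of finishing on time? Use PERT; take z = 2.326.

te_A = (3 + 4·6 + 21)/6 = 48/6 = 8; σ²_A = ((21−3)/6)² = 9.000
te_B = (9 + 4·10 + 17)/6 = 66/6 = 11; σ²_B = ((17−9)/6)² = 1.778
te_C = (2 + 4·4 + 12)/6 = 30/6 = 5; σ²_C = ((12−2)/6)² = 2.778
te_D = (1 + 4·4 + 19)/6 = 36/6 = 6; σ²_D = ((19−1)/6)² = 9.000
te_E = (1 + 4·2 + 3)/6 = 12/6 = 2; σ²_E = ((3−1)/6)² = 0.111
te_F = (4 + 4·10 + 22)/6 = 66/6 = 11; σ²_F = ((22−4)/6)² = 9.000
te_G = (8 + 4·12 + 16)/6 = 72/6 = 12; σ²_G = ((16−8)/6)² = 1.778
te_H = (4 + 4·9 + 20)/6 = 60/6 = 10; σ²_H = ((20−4)/6)² = 7.111

Forward pass:
ES_A = 0; EF_A = 8
ES_B = 0; EF_B = 11
ES_C = 0; EF_C = 5
ES_D = max(EF_B=11, EF_C=5) = 11; EF_D = 11+6 = 17
ES_E = 8; EF_E = 8+2 = 10
ES_F = max(EF_A=8, EF_C=5) = 8; EF_F = 8+11 = 19
ES_G = 19; EF_G = 19+12 = 31
ES_H = max(EF_C=5, EF_D=17, EF_E=10, EF_G=31) = 31; EF_H = 31+10 = 41
Expected project duration μ = 41 days. Critical path: A → F → G → H.

Variance along critical path = 9.000 + 9.000 + 1.778 + 7.111 = 26.889; σ = 5.185 days.
D = μ + z·σ = 41 + 2.326·5.185 = 53.1 days

53.1 days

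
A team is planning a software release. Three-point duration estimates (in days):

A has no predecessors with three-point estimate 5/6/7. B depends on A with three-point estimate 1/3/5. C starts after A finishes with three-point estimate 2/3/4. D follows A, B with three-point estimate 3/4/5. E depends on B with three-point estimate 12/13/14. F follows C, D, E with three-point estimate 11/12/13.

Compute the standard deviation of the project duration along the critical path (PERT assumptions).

te_A = (5 + 4·6 + 7)/6 = 36/6 = 6; σ²_A = ((7−5)/6)² = 0.111
te_B = (1 + 4·3 + 5)/6 = 18/6 = 3; σ²_B = ((5−1)/6)² = 0.444
te_C = (2 + 4·3 + 4)/6 = 18/6 = 3; σ²_C = ((4−2)/6)² = 0.111
te_D = (3 + 4·4 + 5)/6 = 24/6 = 4; σ²_D = ((5−3)/6)² = 0.111
te_E = (12 + 4·13 + 14)/6 = 78/6 = 13; σ²_E = ((14−12)/6)² = 0.111
te_F = (11 + 4·12 + 13)/6 = 72/6 = 12; σ²_F = ((13−11)/6)² = 0.111

Forward pass:
ES_A = 0; EF_A = 6
ES_B = 6; EF_B = 6+3 = 9
ES_C = 6; EF_C = 6+3 = 9
ES_D = max(EF_A=6, EF_B=9) = 9; EF_D = 9+4 = 13
ES_E = 9; EF_E = 9+13 = 22
ES_F = max(EF_C=9, EF_D=13, EF_E=22) = 22; EF_F = 22+12 = 34
Expected project duration μ = 34 days. Critical path: A → B → E → F.

Variance along critical path = 0.111 + 0.444 + 0.111 + 0.111 = 0.778
σ = √0.778 = 0.882 days

0.88 days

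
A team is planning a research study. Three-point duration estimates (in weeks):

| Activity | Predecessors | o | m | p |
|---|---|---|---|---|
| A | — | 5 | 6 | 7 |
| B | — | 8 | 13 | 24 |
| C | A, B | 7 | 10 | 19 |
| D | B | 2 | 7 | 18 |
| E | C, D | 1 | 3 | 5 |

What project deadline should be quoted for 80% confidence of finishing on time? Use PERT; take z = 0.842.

te_A = (5 + 4·6 + 7)/6 = 36/6 = 6; σ²_A = ((7−5)/6)² = 0.111
te_B = (8 + 4·13 + 24)/6 = 84/6 = 14; σ²_B = ((24−8)/6)² = 7.111
te_C = (7 + 4·10 + 19)/6 = 66/6 = 11; σ²_C = ((19−7)/6)² = 4.000
te_D = (2 + 4·7 + 18)/6 = 48/6 = 8; σ²_D = ((18−2)/6)² = 7.111
te_E = (1 + 4·3 + 5)/6 = 18/6 = 3; σ²_E = ((5−1)/6)² = 0.444

Forward pass:
ES_A = 0; EF_A = 6
ES_B = 0; EF_B = 14
ES_C = max(EF_A=6, EF_B=14) = 14; EF_C = 14+11 = 25
ES_D = 14; EF_D = 14+8 = 22
ES_E = max(EF_C=25, EF_D=22) = 25; EF_E = 25+3 = 28
Expected project duration μ = 28 weeks. Critical path: B → C → E.

Variance along critical path = 7.111 + 4.000 + 0.444 = 11.556; σ = 3.399 weeks.
D = μ + z·σ = 28 + 0.842·3.399 = 30.9 weeks

30.9 weeks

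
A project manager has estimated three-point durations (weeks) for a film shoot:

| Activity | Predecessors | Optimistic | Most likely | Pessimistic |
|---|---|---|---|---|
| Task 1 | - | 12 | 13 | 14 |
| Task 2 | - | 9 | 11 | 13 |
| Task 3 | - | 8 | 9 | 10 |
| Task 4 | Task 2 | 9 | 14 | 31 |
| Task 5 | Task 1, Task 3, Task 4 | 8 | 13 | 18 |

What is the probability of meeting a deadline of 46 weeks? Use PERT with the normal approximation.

0.929

te_Task 1 = (12 + 4·13 + 14)/6 = 78/6 = 13; σ²_Task 1 = ((14−12)/6)² = 0.111
te_Task 2 = (9 + 4·11 + 13)/6 = 66/6 = 11; σ²_Task 2 = ((13−9)/6)² = 0.444
te_Task 3 = (8 + 4·9 + 10)/6 = 54/6 = 9; σ²_Task 3 = ((10−8)/6)² = 0.111
te_Task 4 = (9 + 4·14 + 31)/6 = 96/6 = 16; σ²_Task 4 = ((31−9)/6)² = 13.444
te_Task 5 = (8 + 4·13 + 18)/6 = 78/6 = 13; σ²_Task 5 = ((18−8)/6)² = 2.778

Forward pass:
ES_Task 1 = 0; EF_Task 1 = 13
ES_Task 2 = 0; EF_Task 2 = 11
ES_Task 3 = 0; EF_Task 3 = 9
ES_Task 4 = 11; EF_Task 4 = 11+16 = 27
ES_Task 5 = max(EF_Task 1=13, EF_Task 3=9, EF_Task 4=27) = 27; EF_Task 5 = 27+13 = 40
Expected project duration μ = 40 weeks. Critical path: Task 2 → Task 4 → Task 5.

Variance along critical path = 0.444 + 13.444 + 2.778 = 16.667; σ = √16.667 = 4.082 weeks.
Z = (46 − 40) / 4.082 = 1.470
P(T ≤ 46) = Φ(1.470) ≈ 0.929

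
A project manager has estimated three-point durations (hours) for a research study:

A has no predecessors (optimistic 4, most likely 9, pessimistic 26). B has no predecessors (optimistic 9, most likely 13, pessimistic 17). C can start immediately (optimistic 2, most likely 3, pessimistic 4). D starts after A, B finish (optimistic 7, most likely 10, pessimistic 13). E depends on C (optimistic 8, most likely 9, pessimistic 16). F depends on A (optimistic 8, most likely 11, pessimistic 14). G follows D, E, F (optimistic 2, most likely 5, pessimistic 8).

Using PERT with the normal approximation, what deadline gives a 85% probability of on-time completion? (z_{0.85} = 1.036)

30.0 hours

te_A = (4 + 4·9 + 26)/6 = 66/6 = 11; σ²_A = ((26−4)/6)² = 13.444
te_B = (9 + 4·13 + 17)/6 = 78/6 = 13; σ²_B = ((17−9)/6)² = 1.778
te_C = (2 + 4·3 + 4)/6 = 18/6 = 3; σ²_C = ((4−2)/6)² = 0.111
te_D = (7 + 4·10 + 13)/6 = 60/6 = 10; σ²_D = ((13−7)/6)² = 1.000
te_E = (8 + 4·9 + 16)/6 = 60/6 = 10; σ²_E = ((16−8)/6)² = 1.778
te_F = (8 + 4·11 + 14)/6 = 66/6 = 11; σ²_F = ((14−8)/6)² = 1.000
te_G = (2 + 4·5 + 8)/6 = 30/6 = 5; σ²_G = ((8−2)/6)² = 1.000

Forward pass:
ES_A = 0; EF_A = 11
ES_B = 0; EF_B = 13
ES_C = 0; EF_C = 3
ES_D = max(EF_A=11, EF_B=13) = 13; EF_D = 13+10 = 23
ES_E = 3; EF_E = 3+10 = 13
ES_F = 11; EF_F = 11+11 = 22
ES_G = max(EF_D=23, EF_E=13, EF_F=22) = 23; EF_G = 23+5 = 28
Expected project duration μ = 28 hours. Critical path: B → D → G.

Variance along critical path = 1.778 + 1.000 + 1.000 = 3.778; σ = 1.944 hours.
D = μ + z·σ = 28 + 1.036·1.944 = 30.0 hours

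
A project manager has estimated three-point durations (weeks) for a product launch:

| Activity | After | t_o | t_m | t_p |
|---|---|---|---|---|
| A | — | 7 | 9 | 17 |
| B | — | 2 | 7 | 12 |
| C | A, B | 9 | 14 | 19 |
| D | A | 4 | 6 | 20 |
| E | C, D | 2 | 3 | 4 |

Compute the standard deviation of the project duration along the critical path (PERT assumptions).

te_A = (7 + 4·9 + 17)/6 = 60/6 = 10; σ²_A = ((17−7)/6)² = 2.778
te_B = (2 + 4·7 + 12)/6 = 42/6 = 7; σ²_B = ((12−2)/6)² = 2.778
te_C = (9 + 4·14 + 19)/6 = 84/6 = 14; σ²_C = ((19−9)/6)² = 2.778
te_D = (4 + 4·6 + 20)/6 = 48/6 = 8; σ²_D = ((20−4)/6)² = 7.111
te_E = (2 + 4·3 + 4)/6 = 18/6 = 3; σ²_E = ((4−2)/6)² = 0.111

Forward pass:
ES_A = 0; EF_A = 10
ES_B = 0; EF_B = 7
ES_C = max(EF_A=10, EF_B=7) = 10; EF_C = 10+14 = 24
ES_D = 10; EF_D = 10+8 = 18
ES_E = max(EF_C=24, EF_D=18) = 24; EF_E = 24+3 = 27
Expected project duration μ = 27 weeks. Critical path: A → C → E.

Variance along critical path = 2.778 + 2.778 + 0.111 = 5.667
σ = √5.667 = 2.380 weeks

2.38 weeks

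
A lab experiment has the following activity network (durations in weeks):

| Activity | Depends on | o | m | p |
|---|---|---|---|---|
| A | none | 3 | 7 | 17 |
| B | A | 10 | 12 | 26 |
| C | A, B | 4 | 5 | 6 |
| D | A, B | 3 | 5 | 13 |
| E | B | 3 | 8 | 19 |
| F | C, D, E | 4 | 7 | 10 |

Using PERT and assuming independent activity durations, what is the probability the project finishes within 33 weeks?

te_A = (3 + 4·7 + 17)/6 = 48/6 = 8; σ²_A = ((17−3)/6)² = 5.444
te_B = (10 + 4·12 + 26)/6 = 84/6 = 14; σ²_B = ((26−10)/6)² = 7.111
te_C = (4 + 4·5 + 6)/6 = 30/6 = 5; σ²_C = ((6−4)/6)² = 0.111
te_D = (3 + 4·5 + 13)/6 = 36/6 = 6; σ²_D = ((13−3)/6)² = 2.778
te_E = (3 + 4·8 + 19)/6 = 54/6 = 9; σ²_E = ((19−3)/6)² = 7.111
te_F = (4 + 4·7 + 10)/6 = 42/6 = 7; σ²_F = ((10−4)/6)² = 1.000

Forward pass:
ES_A = 0; EF_A = 8
ES_B = 8; EF_B = 8+14 = 22
ES_C = max(EF_A=8, EF_B=22) = 22; EF_C = 22+5 = 27
ES_D = max(EF_A=8, EF_B=22) = 22; EF_D = 22+6 = 28
ES_E = 22; EF_E = 22+9 = 31
ES_F = max(EF_C=27, EF_D=28, EF_E=31) = 31; EF_F = 31+7 = 38
Expected project duration μ = 38 weeks. Critical path: A → B → E → F.

Variance along critical path = 5.444 + 7.111 + 7.111 + 1.000 = 20.667; σ = √20.667 = 4.546 weeks.
Z = (33 − 38) / 4.546 = -1.100
P(T ≤ 33) = Φ(-1.100) ≈ 0.136

0.136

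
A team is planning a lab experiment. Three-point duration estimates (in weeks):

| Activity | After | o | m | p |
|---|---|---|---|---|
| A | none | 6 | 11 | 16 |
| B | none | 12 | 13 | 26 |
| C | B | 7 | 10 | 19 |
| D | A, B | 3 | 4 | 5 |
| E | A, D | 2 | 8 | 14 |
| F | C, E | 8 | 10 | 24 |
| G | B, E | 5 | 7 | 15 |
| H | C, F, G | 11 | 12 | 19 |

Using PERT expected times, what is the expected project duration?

52 weeks

te_A = (6 + 4·11 + 16)/6 = 66/6 = 11
te_B = (12 + 4·13 + 26)/6 = 90/6 = 15
te_C = (7 + 4·10 + 19)/6 = 66/6 = 11
te_D = (3 + 4·4 + 5)/6 = 24/6 = 4
te_E = (2 + 4·8 + 14)/6 = 48/6 = 8
te_F = (8 + 4·10 + 24)/6 = 72/6 = 12
te_G = (5 + 4·7 + 15)/6 = 48/6 = 8
te_H = (11 + 4·12 + 19)/6 = 78/6 = 13

Forward pass:
ES_A = 0; EF_A = 11
ES_B = 0; EF_B = 15
ES_C = 15; EF_C = 15+11 = 26
ES_D = max(EF_A=11, EF_B=15) = 15; EF_D = 15+4 = 19
ES_E = max(EF_A=11, EF_D=19) = 19; EF_E = 19+8 = 27
ES_F = max(EF_C=26, EF_E=27) = 27; EF_F = 27+12 = 39
ES_G = max(EF_B=15, EF_E=27) = 27; EF_G = 27+8 = 35
ES_H = max(EF_C=26, EF_F=39, EF_G=35) = 39; EF_H = 39+13 = 52
Expected project duration μ = 52 weeks. Critical path: B → D → E → F → H.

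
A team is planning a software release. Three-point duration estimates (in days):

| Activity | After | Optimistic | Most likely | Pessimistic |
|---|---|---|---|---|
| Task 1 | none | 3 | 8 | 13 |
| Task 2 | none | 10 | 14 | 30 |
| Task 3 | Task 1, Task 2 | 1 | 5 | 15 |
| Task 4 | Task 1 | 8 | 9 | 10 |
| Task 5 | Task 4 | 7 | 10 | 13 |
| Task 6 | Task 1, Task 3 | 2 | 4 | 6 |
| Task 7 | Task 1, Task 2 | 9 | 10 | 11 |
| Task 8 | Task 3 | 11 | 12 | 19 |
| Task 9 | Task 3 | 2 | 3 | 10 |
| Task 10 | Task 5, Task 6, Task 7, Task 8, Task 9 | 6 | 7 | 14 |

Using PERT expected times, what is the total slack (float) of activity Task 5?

te_Task 1 = (3 + 4·8 + 13)/6 = 48/6 = 8
te_Task 2 = (10 + 4·14 + 30)/6 = 96/6 = 16
te_Task 3 = (1 + 4·5 + 15)/6 = 36/6 = 6
te_Task 4 = (8 + 4·9 + 10)/6 = 54/6 = 9
te_Task 5 = (7 + 4·10 + 13)/6 = 60/6 = 10
te_Task 6 = (2 + 4·4 + 6)/6 = 24/6 = 4
te_Task 7 = (9 + 4·10 + 11)/6 = 60/6 = 10
te_Task 8 = (11 + 4·12 + 19)/6 = 78/6 = 13
te_Task 9 = (2 + 4·3 + 10)/6 = 24/6 = 4
te_Task 10 = (6 + 4·7 + 14)/6 = 48/6 = 8

Forward pass:
ES_Task 1 = 0; EF_Task 1 = 8
ES_Task 2 = 0; EF_Task 2 = 16
ES_Task 3 = max(EF_Task 1=8, EF_Task 2=16) = 16; EF_Task 3 = 16+6 = 22
ES_Task 4 = 8; EF_Task 4 = 8+9 = 17
ES_Task 5 = 17; EF_Task 5 = 17+10 = 27
ES_Task 6 = max(EF_Task 1=8, EF_Task 3=22) = 22; EF_Task 6 = 22+4 = 26
ES_Task 7 = max(EF_Task 1=8, EF_Task 2=16) = 16; EF_Task 7 = 16+10 = 26
ES_Task 8 = 22; EF_Task 8 = 22+13 = 35
ES_Task 9 = 22; EF_Task 9 = 22+4 = 26
ES_Task 10 = max(EF_Task 5=27, EF_Task 6=26, EF_Task 7=26, EF_Task 8=35, EF_Task 9=26) = 35; EF_Task 10 = 35+8 = 43
Expected project duration μ = 43 days. Critical path: Task 2 → Task 3 → Task 8 → Task 10.

Backward pass:
LF_Task 10 = 43; LS_Task 10 = 43−8 = 35
LF_Task 9 = LS_Task 10 = 35; LS_Task 9 = 35−4 = 31
LF_Task 8 = LS_Task 10 = 35; LS_Task 8 = 35−13 = 22
LF_Task 7 = LS_Task 10 = 35; LS_Task 7 = 35−10 = 25
LF_Task 6 = LS_Task 10 = 35; LS_Task 6 = 35−4 = 31
LF_Task 5 = LS_Task 10 = 35; LS_Task 5 = 35−10 = 25
LF_Task 4 = LS_Task 5 = 25; LS_Task 4 = 25−9 = 16
LF_Task 3 = min(LS_Task 6=31, LS_Task 8=22, LS_Task 9=31) = 22; LS_Task 3 = 22−6 = 16
LF_Task 2 = min(LS_Task 3=16, LS_Task 7=25) = 16; LS_Task 2 = 16−16 = 0
LF_Task 1 = min(LS_Task 3=16, LS_Task 4=16, LS_Task 6=31, LS_Task 7=25) = 16; LS_Task 1 = 16−8 = 8
Slack_Task 5 = LS_Task 5 − ES_Task 5 = 25 − 17 = 8

8 days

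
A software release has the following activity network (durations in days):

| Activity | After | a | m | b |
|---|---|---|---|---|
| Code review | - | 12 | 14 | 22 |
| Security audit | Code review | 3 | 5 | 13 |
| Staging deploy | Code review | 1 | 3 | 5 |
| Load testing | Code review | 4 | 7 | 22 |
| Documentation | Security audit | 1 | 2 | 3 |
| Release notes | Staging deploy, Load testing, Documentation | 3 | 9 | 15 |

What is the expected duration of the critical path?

te_Code review = (12 + 4·14 + 22)/6 = 90/6 = 15
te_Security audit = (3 + 4·5 + 13)/6 = 36/6 = 6
te_Staging deploy = (1 + 4·3 + 5)/6 = 18/6 = 3
te_Load testing = (4 + 4·7 + 22)/6 = 54/6 = 9
te_Documentation = (1 + 4·2 + 3)/6 = 12/6 = 2
te_Release notes = (3 + 4·9 + 15)/6 = 54/6 = 9

Forward pass:
ES_Code review = 0; EF_Code review = 15
ES_Security audit = 15; EF_Security audit = 15+6 = 21
ES_Staging deploy = 15; EF_Staging deploy = 15+3 = 18
ES_Load testing = 15; EF_Load testing = 15+9 = 24
ES_Documentation = 21; EF_Documentation = 21+2 = 23
ES_Release notes = max(EF_Staging deploy=18, EF_Load testing=24, EF_Documentation=23) = 24; EF_Release notes = 24+9 = 33
Expected project duration μ = 33 days. Critical path: Code review → Load testing → Release notes.

33 days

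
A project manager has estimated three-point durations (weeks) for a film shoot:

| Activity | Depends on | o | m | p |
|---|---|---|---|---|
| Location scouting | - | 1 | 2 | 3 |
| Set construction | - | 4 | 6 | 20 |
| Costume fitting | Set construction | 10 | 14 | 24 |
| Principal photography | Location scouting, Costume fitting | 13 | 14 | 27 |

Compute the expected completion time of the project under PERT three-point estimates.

39 weeks

te_Location scouting = (1 + 4·2 + 3)/6 = 12/6 = 2
te_Set construction = (4 + 4·6 + 20)/6 = 48/6 = 8
te_Costume fitting = (10 + 4·14 + 24)/6 = 90/6 = 15
te_Principal photography = (13 + 4·14 + 27)/6 = 96/6 = 16

Forward pass:
ES_Location scouting = 0; EF_Location scouting = 2
ES_Set construction = 0; EF_Set construction = 8
ES_Costume fitting = 8; EF_Costume fitting = 8+15 = 23
ES_Principal photography = max(EF_Location scouting=2, EF_Costume fitting=23) = 23; EF_Principal photography = 23+16 = 39
Expected project duration μ = 39 weeks. Critical path: Set construction → Costume fitting → Principal photography.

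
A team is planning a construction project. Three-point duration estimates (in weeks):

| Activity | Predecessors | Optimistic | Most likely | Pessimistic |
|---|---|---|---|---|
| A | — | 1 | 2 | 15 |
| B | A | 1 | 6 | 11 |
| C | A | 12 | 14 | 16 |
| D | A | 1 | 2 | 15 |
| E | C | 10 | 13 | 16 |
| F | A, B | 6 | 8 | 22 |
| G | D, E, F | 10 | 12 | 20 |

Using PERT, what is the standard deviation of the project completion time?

3.11 weeks

te_A = (1 + 4·2 + 15)/6 = 24/6 = 4; σ²_A = ((15−1)/6)² = 5.444
te_B = (1 + 4·6 + 11)/6 = 36/6 = 6; σ²_B = ((11−1)/6)² = 2.778
te_C = (12 + 4·14 + 16)/6 = 84/6 = 14; σ²_C = ((16−12)/6)² = 0.444
te_D = (1 + 4·2 + 15)/6 = 24/6 = 4; σ²_D = ((15−1)/6)² = 5.444
te_E = (10 + 4·13 + 16)/6 = 78/6 = 13; σ²_E = ((16−10)/6)² = 1.000
te_F = (6 + 4·8 + 22)/6 = 60/6 = 10; σ²_F = ((22−6)/6)² = 7.111
te_G = (10 + 4·12 + 20)/6 = 78/6 = 13; σ²_G = ((20−10)/6)² = 2.778

Forward pass:
ES_A = 0; EF_A = 4
ES_B = 4; EF_B = 4+6 = 10
ES_C = 4; EF_C = 4+14 = 18
ES_D = 4; EF_D = 4+4 = 8
ES_E = 18; EF_E = 18+13 = 31
ES_F = max(EF_A=4, EF_B=10) = 10; EF_F = 10+10 = 20
ES_G = max(EF_D=8, EF_E=31, EF_F=20) = 31; EF_G = 31+13 = 44
Expected project duration μ = 44 weeks. Critical path: A → C → E → G.

Variance along critical path = 5.444 + 0.444 + 1.000 + 2.778 = 9.667
σ = √9.667 = 3.109 weeks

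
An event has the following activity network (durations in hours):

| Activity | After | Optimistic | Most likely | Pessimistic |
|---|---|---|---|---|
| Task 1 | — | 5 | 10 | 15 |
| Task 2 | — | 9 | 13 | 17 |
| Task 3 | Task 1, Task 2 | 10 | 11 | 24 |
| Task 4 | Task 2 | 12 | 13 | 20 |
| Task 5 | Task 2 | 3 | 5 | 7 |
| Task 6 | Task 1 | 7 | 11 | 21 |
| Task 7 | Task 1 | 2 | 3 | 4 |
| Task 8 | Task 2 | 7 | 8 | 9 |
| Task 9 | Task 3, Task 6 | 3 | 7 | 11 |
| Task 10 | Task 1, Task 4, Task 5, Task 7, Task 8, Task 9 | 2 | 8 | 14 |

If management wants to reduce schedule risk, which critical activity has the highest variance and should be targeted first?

Task 3

te_Task 1 = (5 + 4·10 + 15)/6 = 60/6 = 10; σ²_Task 1 = ((15−5)/6)² = 2.778
te_Task 2 = (9 + 4·13 + 17)/6 = 78/6 = 13; σ²_Task 2 = ((17−9)/6)² = 1.778
te_Task 3 = (10 + 4·11 + 24)/6 = 78/6 = 13; σ²_Task 3 = ((24−10)/6)² = 5.444
te_Task 4 = (12 + 4·13 + 20)/6 = 84/6 = 14; σ²_Task 4 = ((20−12)/6)² = 1.778
te_Task 5 = (3 + 4·5 + 7)/6 = 30/6 = 5; σ²_Task 5 = ((7−3)/6)² = 0.444
te_Task 6 = (7 + 4·11 + 21)/6 = 72/6 = 12; σ²_Task 6 = ((21−7)/6)² = 5.444
te_Task 7 = (2 + 4·3 + 4)/6 = 18/6 = 3; σ²_Task 7 = ((4−2)/6)² = 0.111
te_Task 8 = (7 + 4·8 + 9)/6 = 48/6 = 8; σ²_Task 8 = ((9−7)/6)² = 0.111
te_Task 9 = (3 + 4·7 + 11)/6 = 42/6 = 7; σ²_Task 9 = ((11−3)/6)² = 1.778
te_Task 10 = (2 + 4·8 + 14)/6 = 48/6 = 8; σ²_Task 10 = ((14−2)/6)² = 4.000

Forward pass:
ES_Task 1 = 0; EF_Task 1 = 10
ES_Task 2 = 0; EF_Task 2 = 13
ES_Task 3 = max(EF_Task 1=10, EF_Task 2=13) = 13; EF_Task 3 = 13+13 = 26
ES_Task 4 = 13; EF_Task 4 = 13+14 = 27
ES_Task 5 = 13; EF_Task 5 = 13+5 = 18
ES_Task 6 = 10; EF_Task 6 = 10+12 = 22
ES_Task 7 = 10; EF_Task 7 = 10+3 = 13
ES_Task 8 = 13; EF_Task 8 = 13+8 = 21
ES_Task 9 = max(EF_Task 3=26, EF_Task 6=22) = 26; EF_Task 9 = 26+7 = 33
ES_Task 10 = max(EF_Task 1=10, EF_Task 4=27, EF_Task 5=18, EF_Task 7=13, EF_Task 8=21, EF_Task 9=33) = 33; EF_Task 10 = 33+8 = 41
Expected project duration μ = 41 hours. Critical path: Task 2 → Task 3 → Task 9 → Task 10.

Variances on critical path: σ²_Task 2=1.778, σ²_Task 3=5.444, σ²_Task 9=1.778, σ²_Task 10=4.000.
Largest is σ²_Task 3 = 5.444.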